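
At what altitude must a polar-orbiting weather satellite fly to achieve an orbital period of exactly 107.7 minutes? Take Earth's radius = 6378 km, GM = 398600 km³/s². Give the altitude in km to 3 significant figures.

T = 107.7 min = 6462.0 s.
From T = 2π√(a³/μ): a = (μ T²/4π²)^(1/3) = (398600 × 6462.0² / 4π²)^(1/3) = 7498 km.
Altitude h = a − R = 7498 − 6378 = 1120 km.

1120 km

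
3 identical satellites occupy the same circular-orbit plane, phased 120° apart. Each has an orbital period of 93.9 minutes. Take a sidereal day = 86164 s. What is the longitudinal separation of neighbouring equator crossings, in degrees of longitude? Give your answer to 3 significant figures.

7.85°

T = 93.9 min = 5634.0 s.
Single-satellite node shift = (5634.0/86164) × 360° = 23.54°.
With 3 satellites evenly phased, successive equator crossings are 23.54/3 = 7.846° apart.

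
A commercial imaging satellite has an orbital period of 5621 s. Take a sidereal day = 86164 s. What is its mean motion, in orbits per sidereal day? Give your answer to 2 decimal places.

15.33

Orbits per sidereal day = 86164 / 5621.0 = 15.329.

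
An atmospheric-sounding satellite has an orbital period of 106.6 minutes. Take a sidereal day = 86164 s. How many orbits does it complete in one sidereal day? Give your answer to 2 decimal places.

13.47

T = 106.6 min = 6396.0 s.
Orbits per sidereal day = 86164 / 6396.0 = 13.472.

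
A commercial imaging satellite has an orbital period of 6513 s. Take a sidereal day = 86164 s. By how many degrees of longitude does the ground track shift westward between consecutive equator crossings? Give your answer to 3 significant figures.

27.2°

During one orbit Earth rotates (6513.0 / 86164) × 360° = 27.21°.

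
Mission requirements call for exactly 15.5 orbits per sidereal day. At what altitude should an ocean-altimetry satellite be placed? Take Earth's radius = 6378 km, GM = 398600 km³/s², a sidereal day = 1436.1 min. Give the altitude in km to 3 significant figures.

Required period T = 86166 / 15.5 = 5559.1 s.
From T = 2π√(a³/μ): a = (μ T²/4π²)^(1/3) = (398600 × 5559.1² / 4π²)^(1/3) = 6783 km.
Altitude h = a − R = 6783 − 6378 = 405 km.

405 km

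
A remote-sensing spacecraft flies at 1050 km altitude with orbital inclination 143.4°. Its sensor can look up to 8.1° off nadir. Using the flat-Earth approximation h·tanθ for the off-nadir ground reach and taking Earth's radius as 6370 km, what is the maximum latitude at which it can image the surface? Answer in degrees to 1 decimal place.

37.9°

Retrograde orbit: the ground track reaches ±(180° − i) = ±(180 − 143.4) = ±36.6°.
Sensor half-swath on the ground ≈ 1050·tan(8.1°) = 149 km = 1.34° of latitude.
Maximum observable latitude ≈ 36.6 + 1.34 = 37.9°.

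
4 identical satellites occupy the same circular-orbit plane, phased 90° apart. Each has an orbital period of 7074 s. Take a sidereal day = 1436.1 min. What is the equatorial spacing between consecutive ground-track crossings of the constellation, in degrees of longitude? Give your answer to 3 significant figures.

Single-satellite node shift = (7074.0/86166) × 360° = 29.56°.
With 4 satellites evenly phased, successive equator crossings are 29.56/4 = 7.389° apart.

7.39°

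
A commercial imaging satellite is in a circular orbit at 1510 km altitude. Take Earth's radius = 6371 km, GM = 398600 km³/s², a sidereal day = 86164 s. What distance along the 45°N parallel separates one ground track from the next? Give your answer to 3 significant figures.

2290 km

Semi-major axis a = 6371 + 1510 = 7881 km. Period T = 2π√(a³/μ) = 2π√(7881³/398600) = 6962.8 s = 116.05 min.
Node shift per orbit = (6962.8/86164) × 360° = 29.09°.
Equatorial spacing = 29.09 × 111.2 km/° = 3235 km.
At 45° latitude, spacing = 3235 × cos(45°) = 2287 km.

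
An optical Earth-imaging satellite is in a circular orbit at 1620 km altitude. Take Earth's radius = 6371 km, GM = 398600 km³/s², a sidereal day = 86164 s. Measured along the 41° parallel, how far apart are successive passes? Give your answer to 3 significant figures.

2490 km

Semi-major axis a = 6371 + 1620 = 7991 km. Period T = 2π√(a³/μ) = 2π√(7991³/398600) = 7109.1 s = 118.48 min.
Node shift per orbit = (7109.1/86164) × 360° = 29.70°.
Equatorial spacing = 29.70 × 111.2 km/° = 3303 km.
At 41° latitude, spacing = 3303 × cos(41°) = 2493 km.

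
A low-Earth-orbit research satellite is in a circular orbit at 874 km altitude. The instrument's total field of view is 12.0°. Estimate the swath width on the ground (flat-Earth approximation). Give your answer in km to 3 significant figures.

184 km

Half-angle = 12.0°/2 = 6°.
Swath width ≈ 2h·tan(θ/2) = 2 × 874 × tan(6°) = 183.7 km.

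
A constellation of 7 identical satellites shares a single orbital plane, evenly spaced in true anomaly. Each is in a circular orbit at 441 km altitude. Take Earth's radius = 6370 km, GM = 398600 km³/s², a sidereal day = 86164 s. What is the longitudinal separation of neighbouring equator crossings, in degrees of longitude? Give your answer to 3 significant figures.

Semi-major axis a = 6370 + 441 = 6811 km. Period T = 2π√(a³/μ) = 2π√(6811³/398600) = 5594.1 s = 93.23 min.
Single-satellite node shift = (5594.1/86164) × 360° = 23.37°.
With 7 satellites evenly phased, successive equator crossings are 23.37/7 = 3.339° apart.

3.34°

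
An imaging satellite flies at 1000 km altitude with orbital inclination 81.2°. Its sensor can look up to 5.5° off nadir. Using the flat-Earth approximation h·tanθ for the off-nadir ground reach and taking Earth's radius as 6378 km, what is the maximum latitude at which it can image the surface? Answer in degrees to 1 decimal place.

82.1°

For a prograde orbit the ground track reaches latitude ±i = ±81.2°.
Sensor half-swath on the ground ≈ 1000·tan(5.5°) = 96 km = 0.86° of latitude.
Maximum observable latitude ≈ 81.2 + 0.86 = 82.1°.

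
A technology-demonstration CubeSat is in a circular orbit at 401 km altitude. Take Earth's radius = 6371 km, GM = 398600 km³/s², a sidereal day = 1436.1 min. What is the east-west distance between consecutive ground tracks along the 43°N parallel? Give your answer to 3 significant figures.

1880 km

Semi-major axis a = 6371 + 401 = 6772 km. Period T = 2π√(a³/μ) = 2π√(6772³/398600) = 5546.1 s = 92.43 min.
Node shift per orbit = (5546.1/86166) × 360° = 23.17°.
Equatorial spacing = 23.17 × 111.2 km/° = 2577 km.
At 43° latitude, spacing = 2577 × cos(43°) = 1884 km.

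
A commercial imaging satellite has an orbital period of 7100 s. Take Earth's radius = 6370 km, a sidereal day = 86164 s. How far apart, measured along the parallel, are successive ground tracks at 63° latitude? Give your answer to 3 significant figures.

1500 km

Node shift per orbit = (7100.0/86164) × 360° = 29.66°.
Equatorial spacing = 29.66 × 111.2 km/° = 3298 km.
At 63° latitude, spacing = 3298 × cos(63°) = 1497 km.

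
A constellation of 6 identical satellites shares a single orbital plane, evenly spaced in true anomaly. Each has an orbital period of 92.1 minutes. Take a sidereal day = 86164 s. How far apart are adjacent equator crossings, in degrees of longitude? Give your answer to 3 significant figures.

3.85°

T = 92.1 min = 5526.0 s.
Single-satellite node shift = (5526.0/86164) × 360° = 23.09°.
With 6 satellites evenly phased, successive equator crossings are 23.09/6 = 3.848° apart.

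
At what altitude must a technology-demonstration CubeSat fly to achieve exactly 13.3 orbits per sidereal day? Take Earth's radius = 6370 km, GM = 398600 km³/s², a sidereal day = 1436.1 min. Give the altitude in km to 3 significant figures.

Required period T = 86166 / 13.3 = 6478.6 s.
From T = 2π√(a³/μ): a = (μ T²/4π²)^(1/3) = (398600 × 6478.6² / 4π²)^(1/3) = 7511 km.
Altitude h = a − R = 7511 − 6370 = 1141 km.

1140 km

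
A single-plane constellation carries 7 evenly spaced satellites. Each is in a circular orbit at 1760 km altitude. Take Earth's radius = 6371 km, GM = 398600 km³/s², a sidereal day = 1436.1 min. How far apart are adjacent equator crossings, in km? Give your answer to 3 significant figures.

484 km

Semi-major axis a = 6371 + 1760 = 8131 km. Period T = 2π√(a³/μ) = 2π√(8131³/398600) = 7296.7 s = 121.61 min.
Single-satellite node shift = (7296.7/86166) × 360° = 30.49°.
With 7 satellites evenly phased, successive equator crossings are 30.49/7 = 4.355° apart.
That is 4.355 × 111.2 = 484 km at the equator.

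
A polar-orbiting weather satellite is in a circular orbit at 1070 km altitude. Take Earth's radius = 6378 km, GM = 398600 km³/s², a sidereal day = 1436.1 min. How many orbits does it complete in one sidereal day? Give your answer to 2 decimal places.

13.47

Semi-major axis a = 6378 + 1070 = 7448 km. Period T = 2π√(a³/μ) = 2π√(7448³/398600) = 6396.9 s = 106.62 min.
Orbits per sidereal day = 86166 / 6396.9 = 13.470.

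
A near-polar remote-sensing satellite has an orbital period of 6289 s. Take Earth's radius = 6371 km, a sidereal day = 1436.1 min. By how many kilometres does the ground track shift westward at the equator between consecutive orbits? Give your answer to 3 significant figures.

During one orbit Earth rotates (6289.0 / 86166) × 360° = 26.28°.
At the equator that is 26.28° × (2π·6371/360) km/° = 26.28 × 111.2 = 2922 km.

2920 km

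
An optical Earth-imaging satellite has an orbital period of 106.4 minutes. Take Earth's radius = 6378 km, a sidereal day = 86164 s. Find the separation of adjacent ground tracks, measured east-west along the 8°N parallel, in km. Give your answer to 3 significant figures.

2940 km

T = 106.4 min = 6384.0 s.
Node shift per orbit = (6384.0/86164) × 360° = 26.67°.
Equatorial spacing = 26.67 × 111.3 km/° = 2969 km.
At 8° latitude, spacing = 2969 × cos(8°) = 2940 km.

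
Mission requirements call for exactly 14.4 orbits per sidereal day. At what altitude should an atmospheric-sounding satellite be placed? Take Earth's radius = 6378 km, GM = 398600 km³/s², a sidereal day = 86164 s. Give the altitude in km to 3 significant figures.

Required period T = 86164 / 14.4 = 5983.6 s.
From T = 2π√(a³/μ): a = (μ T²/4π²)^(1/3) = (398600 × 5983.6² / 4π²)^(1/3) = 7124 km.
Altitude h = a − R = 7124 − 6378 = 746 km.

746 km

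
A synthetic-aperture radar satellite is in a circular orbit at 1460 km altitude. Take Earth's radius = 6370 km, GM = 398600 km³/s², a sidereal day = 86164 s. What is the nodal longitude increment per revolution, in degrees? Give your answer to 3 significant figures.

28.8°

Semi-major axis a = 6370 + 1460 = 7830 km. Period T = 2π√(a³/μ) = 2π√(7830³/398600) = 6895.3 s = 114.92 min.
During one orbit Earth rotates (6895.3 / 86164) × 360° = 28.81°.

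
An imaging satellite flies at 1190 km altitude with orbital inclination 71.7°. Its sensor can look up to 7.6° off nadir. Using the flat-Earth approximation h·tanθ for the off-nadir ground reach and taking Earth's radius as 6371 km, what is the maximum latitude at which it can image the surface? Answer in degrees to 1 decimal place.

73.1°

For a prograde orbit the ground track reaches latitude ±i = ±71.7°.
Sensor half-swath on the ground ≈ 1190·tan(7.6°) = 159 km = 1.43° of latitude.
Maximum observable latitude ≈ 71.7 + 1.43 = 73.1°.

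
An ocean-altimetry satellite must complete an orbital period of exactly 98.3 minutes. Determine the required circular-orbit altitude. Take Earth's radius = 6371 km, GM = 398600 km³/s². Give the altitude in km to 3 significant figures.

T = 98.3 min = 5898.0 s.
From T = 2π√(a³/μ): a = (μ T²/4π²)^(1/3) = (398600 × 5898.0² / 4π²)^(1/3) = 7056 km.
Altitude h = a − R = 7056 − 6371 = 685 km.

685 km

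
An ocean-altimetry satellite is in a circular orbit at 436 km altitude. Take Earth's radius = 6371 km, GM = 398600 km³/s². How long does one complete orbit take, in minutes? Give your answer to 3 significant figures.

93.2 min

Semi-major axis a = 6371 + 436 = 6807 km. Period T = 2π√(a³/μ) = 2π√(6807³/398600) = 5589.1 s = 93.15 min.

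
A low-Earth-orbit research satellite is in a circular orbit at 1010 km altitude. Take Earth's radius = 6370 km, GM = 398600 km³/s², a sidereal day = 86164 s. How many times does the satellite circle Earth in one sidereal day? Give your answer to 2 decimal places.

Semi-major axis a = 6370 + 1010 = 7380 km. Period T = 2π√(a³/μ) = 2π√(7380³/398600) = 6309.5 s = 105.16 min.
Orbits per sidereal day = 86164 / 6309.5 = 13.656.

13.66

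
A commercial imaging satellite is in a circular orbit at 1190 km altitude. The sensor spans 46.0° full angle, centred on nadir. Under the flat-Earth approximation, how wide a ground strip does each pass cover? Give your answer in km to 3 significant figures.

1010 km

Half-angle = 46.0°/2 = 23°.
Swath width ≈ 2h·tan(θ/2) = 2 × 1190 × tan(23°) = 1010.3 km.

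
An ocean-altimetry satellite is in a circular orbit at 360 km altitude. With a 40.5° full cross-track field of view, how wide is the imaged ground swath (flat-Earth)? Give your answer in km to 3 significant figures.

266 km

Half-angle = 40.5°/2 = 20.25°.
Swath width ≈ 2h·tan(θ/2) = 2 × 360 × tan(20.25°) = 265.6 km.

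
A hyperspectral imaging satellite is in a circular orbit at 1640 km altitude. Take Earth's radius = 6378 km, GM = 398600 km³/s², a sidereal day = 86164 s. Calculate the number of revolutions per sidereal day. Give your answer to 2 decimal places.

12.06

Semi-major axis a = 6378 + 1640 = 8018 km. Period T = 2π√(a³/μ) = 2π√(8018³/398600) = 7145.1 s = 119.09 min.
Orbits per sidereal day = 86164 / 7145.1 = 12.059.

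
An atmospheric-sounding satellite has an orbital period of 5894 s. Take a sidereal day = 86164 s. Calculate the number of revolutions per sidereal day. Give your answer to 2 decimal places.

Orbits per sidereal day = 86164 / 5894.0 = 14.619.

14.62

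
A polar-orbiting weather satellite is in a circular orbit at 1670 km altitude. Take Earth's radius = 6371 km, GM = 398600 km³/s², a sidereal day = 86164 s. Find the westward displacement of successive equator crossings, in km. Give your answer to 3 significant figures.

Semi-major axis a = 6371 + 1670 = 8041 km. Period T = 2π√(a³/μ) = 2π√(8041³/398600) = 7175.9 s = 119.60 min.
During one orbit Earth rotates (7175.9 / 86164) × 360° = 29.98°.
At the equator that is 29.98° × (2π·6371/360) km/° = 29.98 × 111.2 = 3334 km.

3330 km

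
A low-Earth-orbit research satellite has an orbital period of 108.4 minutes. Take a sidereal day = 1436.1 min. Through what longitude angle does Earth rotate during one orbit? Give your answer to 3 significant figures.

27.2°

T = 108.4 min = 6504.0 s.
During one orbit Earth rotates (6504.0 / 86166) × 360° = 27.17°.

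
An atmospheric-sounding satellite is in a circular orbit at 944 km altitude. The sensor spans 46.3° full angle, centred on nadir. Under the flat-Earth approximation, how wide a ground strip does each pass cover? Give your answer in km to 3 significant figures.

Half-angle = 46.3°/2 = 23.15°.
Swath width ≈ 2h·tan(θ/2) = 2 × 944 × tan(23.15°) = 807.2 km.

807 km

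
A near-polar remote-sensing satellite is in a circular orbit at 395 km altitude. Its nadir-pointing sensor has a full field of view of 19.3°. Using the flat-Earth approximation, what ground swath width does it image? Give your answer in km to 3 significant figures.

134 km

Half-angle = 19.3°/2 = 9.65°.
Swath width ≈ 2h·tan(θ/2) = 2 × 395 × tan(9.65°) = 134.3 km.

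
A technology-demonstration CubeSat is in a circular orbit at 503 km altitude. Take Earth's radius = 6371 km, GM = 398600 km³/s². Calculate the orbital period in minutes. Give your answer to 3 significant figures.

Semi-major axis a = 6371 + 503 = 6874 km. Period T = 2π√(a³/μ) = 2π√(6874³/398600) = 5671.9 s = 94.53 min.

94.5 min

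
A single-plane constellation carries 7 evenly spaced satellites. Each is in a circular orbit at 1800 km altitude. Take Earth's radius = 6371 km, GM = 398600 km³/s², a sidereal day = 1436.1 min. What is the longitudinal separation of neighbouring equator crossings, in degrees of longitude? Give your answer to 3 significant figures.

4.39°

Semi-major axis a = 6371 + 1800 = 8171 km. Period T = 2π√(a³/μ) = 2π√(8171³/398600) = 7350.6 s = 122.51 min.
Single-satellite node shift = (7350.6/86166) × 360° = 30.71°.
With 7 satellites evenly phased, successive equator crossings are 30.71/7 = 4.387° apart.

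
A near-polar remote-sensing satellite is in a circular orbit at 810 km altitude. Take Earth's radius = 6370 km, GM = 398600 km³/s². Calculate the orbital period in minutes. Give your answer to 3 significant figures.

101 min

Semi-major axis a = 6370 + 810 = 7180 km. Period T = 2π√(a³/μ) = 2π√(7180³/398600) = 6054.8 s = 100.91 min.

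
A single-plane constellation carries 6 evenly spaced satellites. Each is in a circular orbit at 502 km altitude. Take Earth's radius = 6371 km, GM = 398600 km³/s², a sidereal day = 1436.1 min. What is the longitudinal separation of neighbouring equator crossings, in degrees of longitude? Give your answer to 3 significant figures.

Semi-major axis a = 6371 + 502 = 6873 km. Period T = 2π√(a³/μ) = 2π√(6873³/398600) = 5670.6 s = 94.51 min.
Single-satellite node shift = (5670.6/86166) × 360° = 23.69°.
With 6 satellites evenly phased, successive equator crossings are 23.69/6 = 3.949° apart.

3.95°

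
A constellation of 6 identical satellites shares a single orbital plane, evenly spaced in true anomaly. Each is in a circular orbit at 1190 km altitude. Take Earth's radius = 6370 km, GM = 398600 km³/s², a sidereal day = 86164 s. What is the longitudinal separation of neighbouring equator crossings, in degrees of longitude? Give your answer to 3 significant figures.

Semi-major axis a = 6370 + 1190 = 7560 km. Period T = 2π√(a³/μ) = 2π√(7560³/398600) = 6541.7 s = 109.03 min.
Single-satellite node shift = (6541.7/86164) × 360° = 27.33°.
With 6 satellites evenly phased, successive equator crossings are 27.33/6 = 4.555° apart.

4.56°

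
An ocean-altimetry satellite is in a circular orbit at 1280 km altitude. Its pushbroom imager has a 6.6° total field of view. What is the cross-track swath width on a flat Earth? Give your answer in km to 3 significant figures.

Half-angle = 6.6°/2 = 3.3°.
Swath width ≈ 2h·tan(θ/2) = 2 × 1280 × tan(3.3°) = 147.6 km.

148 km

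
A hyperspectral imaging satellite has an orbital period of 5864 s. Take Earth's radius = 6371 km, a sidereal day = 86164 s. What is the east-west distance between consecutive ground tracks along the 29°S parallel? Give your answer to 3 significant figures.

Node shift per orbit = (5864.0/86164) × 360° = 24.50°.
Equatorial spacing = 24.50 × 111.2 km/° = 2724 km.
At 29° latitude, spacing = 2724 × cos(29°) = 2383 km.

2380 km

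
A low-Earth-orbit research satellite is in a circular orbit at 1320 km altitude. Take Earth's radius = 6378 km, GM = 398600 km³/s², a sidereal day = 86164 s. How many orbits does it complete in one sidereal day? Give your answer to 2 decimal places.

12.82

Semi-major axis a = 6378 + 1320 = 7698 km. Period T = 2π√(a³/μ) = 2π√(7698³/398600) = 6721.7 s = 112.03 min.
Orbits per sidereal day = 86164 / 6721.7 = 12.819.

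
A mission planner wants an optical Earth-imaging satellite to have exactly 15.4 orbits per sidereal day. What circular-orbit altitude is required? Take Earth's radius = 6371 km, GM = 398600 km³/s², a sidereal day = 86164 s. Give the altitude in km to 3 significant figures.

Required period T = 86164 / 15.4 = 5595.1 s.
From T = 2π√(a³/μ): a = (μ T²/4π²)^(1/3) = (398600 × 5595.1² / 4π²)^(1/3) = 6812 km.
Altitude h = a − R = 6812 − 6371 = 441 km.

441 km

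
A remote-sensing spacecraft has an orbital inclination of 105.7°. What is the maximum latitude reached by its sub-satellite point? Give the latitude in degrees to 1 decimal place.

74.3°

Retrograde orbit: the ground track reaches ±(180° − i) = ±(180 − 105.7) = ±74.3°.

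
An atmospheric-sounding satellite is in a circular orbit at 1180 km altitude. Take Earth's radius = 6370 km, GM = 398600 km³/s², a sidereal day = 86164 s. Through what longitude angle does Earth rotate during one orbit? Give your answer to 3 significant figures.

Semi-major axis a = 6370 + 1180 = 7550 km. Period T = 2π√(a³/μ) = 2π√(7550³/398600) = 6528.8 s = 108.81 min.
During one orbit Earth rotates (6528.8 / 86164) × 360° = 27.28°.

27.3°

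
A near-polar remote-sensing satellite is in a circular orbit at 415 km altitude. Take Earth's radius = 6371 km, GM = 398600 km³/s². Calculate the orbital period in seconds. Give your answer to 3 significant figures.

5560 seconds

Semi-major axis a = 6371 + 415 = 6786 km. Period T = 2π√(a³/μ) = 2π√(6786³/398600) = 5563.3 s = 92.72 min.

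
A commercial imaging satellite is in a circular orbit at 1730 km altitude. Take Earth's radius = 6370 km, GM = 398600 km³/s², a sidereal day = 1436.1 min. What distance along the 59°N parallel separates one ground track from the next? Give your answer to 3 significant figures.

Semi-major axis a = 6370 + 1730 = 8100 km. Period T = 2π√(a³/μ) = 2π√(8100³/398600) = 7255.0 s = 120.92 min.
Node shift per orbit = (7255.0/86166) × 360° = 30.31°.
Equatorial spacing = 30.31 × 111.2 km/° = 3370 km.
At 59° latitude, spacing = 3370 × cos(59°) = 1736 km.

1740 km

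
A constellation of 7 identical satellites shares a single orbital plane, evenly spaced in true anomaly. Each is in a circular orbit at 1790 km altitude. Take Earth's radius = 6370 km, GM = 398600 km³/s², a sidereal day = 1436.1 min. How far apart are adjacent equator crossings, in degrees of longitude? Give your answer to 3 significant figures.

Semi-major axis a = 6370 + 1790 = 8160 km. Period T = 2π√(a³/μ) = 2π√(8160³/398600) = 7335.8 s = 122.26 min.
Single-satellite node shift = (7335.8/86166) × 360° = 30.65°.
With 7 satellites evenly phased, successive equator crossings are 30.65/7 = 4.378° apart.

4.38°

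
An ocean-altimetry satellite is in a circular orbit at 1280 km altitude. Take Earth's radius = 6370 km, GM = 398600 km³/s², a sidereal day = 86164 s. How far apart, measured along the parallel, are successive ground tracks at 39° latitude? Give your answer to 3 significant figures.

2400 km

Semi-major axis a = 6370 + 1280 = 7650 km. Period T = 2π√(a³/μ) = 2π√(7650³/398600) = 6658.9 s = 110.98 min.
Node shift per orbit = (6658.9/86164) × 360° = 27.82°.
Equatorial spacing = 27.82 × 111.2 km/° = 3093 km.
At 39° latitude, spacing = 3093 × cos(39°) = 2404 km.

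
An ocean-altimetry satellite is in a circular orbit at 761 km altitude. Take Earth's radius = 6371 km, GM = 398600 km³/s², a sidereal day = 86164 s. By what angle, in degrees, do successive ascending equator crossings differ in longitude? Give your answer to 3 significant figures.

25.0°

Semi-major axis a = 6371 + 761 = 7132 km. Period T = 2π√(a³/μ) = 2π√(7132³/398600) = 5994.2 s = 99.90 min.
During one orbit Earth rotates (5994.2 / 86164) × 360° = 25.04°.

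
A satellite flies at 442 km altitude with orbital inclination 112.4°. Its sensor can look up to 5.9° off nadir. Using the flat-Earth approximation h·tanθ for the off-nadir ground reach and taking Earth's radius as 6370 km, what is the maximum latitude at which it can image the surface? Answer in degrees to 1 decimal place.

Retrograde orbit: the ground track reaches ±(180° − i) = ±(180 − 112.4) = ±67.6°.
Sensor half-swath on the ground ≈ 442·tan(5.9°) = 46 km = 0.41° of latitude.
Maximum observable latitude ≈ 67.6 + 0.41 = 68.0°.

68.0°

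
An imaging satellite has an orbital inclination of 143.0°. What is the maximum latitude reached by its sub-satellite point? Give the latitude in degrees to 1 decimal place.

37.0°

Retrograde orbit: the ground track reaches ±(180° − i) = ±(180 − 143.0) = ±37.0°.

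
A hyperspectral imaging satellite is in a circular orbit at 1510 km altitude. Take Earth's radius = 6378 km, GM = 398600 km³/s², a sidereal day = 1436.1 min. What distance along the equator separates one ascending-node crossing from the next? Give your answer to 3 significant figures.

3240 km

Semi-major axis a = 6378 + 1510 = 7888 km. Period T = 2π√(a³/μ) = 2π√(7888³/398600) = 6972.1 s = 116.20 min.
During one orbit Earth rotates (6972.1 / 86166) × 360° = 29.13°.
At the equator that is 29.13° × (2π·6378/360) km/° = 29.13 × 111.3 = 3243 km.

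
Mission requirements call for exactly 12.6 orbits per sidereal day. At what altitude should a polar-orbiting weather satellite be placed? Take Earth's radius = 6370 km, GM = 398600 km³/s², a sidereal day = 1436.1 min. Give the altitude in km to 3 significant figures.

Required period T = 86166 / 12.6 = 6838.6 s.
From T = 2π√(a³/μ): a = (μ T²/4π²)^(1/3) = (398600 × 6838.6² / 4π²)^(1/3) = 7787 km.
Altitude h = a − R = 7787 − 6370 = 1417 km.

1420 km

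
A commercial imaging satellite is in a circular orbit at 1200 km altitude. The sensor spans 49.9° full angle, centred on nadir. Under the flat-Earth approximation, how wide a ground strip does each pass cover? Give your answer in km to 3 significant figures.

1120 km

Half-angle = 49.9°/2 = 24.95°.
Swath width ≈ 2h·tan(θ/2) = 2 × 1200 × tan(24.95°) = 1116.6 km.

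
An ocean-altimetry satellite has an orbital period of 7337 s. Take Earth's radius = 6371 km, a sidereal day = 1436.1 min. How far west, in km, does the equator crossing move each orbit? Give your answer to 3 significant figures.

3410 km

During one orbit Earth rotates (7337.0 / 86166) × 360° = 30.65°.
At the equator that is 30.65° × (2π·6371/360) km/° = 30.65 × 111.2 = 3409 km.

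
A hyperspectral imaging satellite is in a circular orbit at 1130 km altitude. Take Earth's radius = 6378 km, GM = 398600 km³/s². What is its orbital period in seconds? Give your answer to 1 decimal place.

Semi-major axis a = 6378 + 1130 = 7508 km. Period T = 2π√(a³/μ) = 2π√(7508³/398600) = 6474.4 s = 107.91 min.

6474.4 seconds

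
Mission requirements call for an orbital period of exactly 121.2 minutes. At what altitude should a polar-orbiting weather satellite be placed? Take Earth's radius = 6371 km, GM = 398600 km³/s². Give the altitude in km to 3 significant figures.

1740 km

T = 121.2 min = 7272.0 s.
From T = 2π√(a³/μ): a = (μ T²/4π²)^(1/3) = (398600 × 7272.0² / 4π²)^(1/3) = 8113 km.
Altitude h = a − R = 8113 − 6371 = 1742 km.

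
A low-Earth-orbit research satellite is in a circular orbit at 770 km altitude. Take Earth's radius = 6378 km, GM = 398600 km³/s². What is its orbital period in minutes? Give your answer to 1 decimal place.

100.2 min

Semi-major axis a = 6378 + 770 = 7148 km. Period T = 2π√(a³/μ) = 2π√(7148³/398600) = 6014.3 s = 100.24 min.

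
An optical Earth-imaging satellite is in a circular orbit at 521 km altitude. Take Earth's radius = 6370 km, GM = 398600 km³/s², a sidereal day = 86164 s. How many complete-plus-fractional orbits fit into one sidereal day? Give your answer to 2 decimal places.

Semi-major axis a = 6370 + 521 = 6891 km. Period T = 2π√(a³/μ) = 2π√(6891³/398600) = 5692.9 s = 94.88 min.
Orbits per sidereal day = 86164 / 5692.9 = 15.135.

15.14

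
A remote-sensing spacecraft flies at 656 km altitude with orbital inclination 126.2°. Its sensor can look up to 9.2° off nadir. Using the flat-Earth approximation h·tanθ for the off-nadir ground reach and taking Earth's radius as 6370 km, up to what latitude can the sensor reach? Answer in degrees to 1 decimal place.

54.8°

Retrograde orbit: the ground track reaches ±(180° − i) = ±(180 − 126.2) = ±53.8°.
Sensor half-swath on the ground ≈ 656·tan(9.2°) = 106 km = 0.96° of latitude.
Maximum observable latitude ≈ 53.8 + 0.96 = 54.8°.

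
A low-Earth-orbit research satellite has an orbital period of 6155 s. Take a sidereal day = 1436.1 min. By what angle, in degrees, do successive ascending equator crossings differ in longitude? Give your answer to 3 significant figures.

During one orbit Earth rotates (6155.0 / 86166) × 360° = 25.72°.

25.7°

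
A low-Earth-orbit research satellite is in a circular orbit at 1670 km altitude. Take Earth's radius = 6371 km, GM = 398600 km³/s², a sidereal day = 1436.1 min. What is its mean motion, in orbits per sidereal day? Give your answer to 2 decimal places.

Semi-major axis a = 6371 + 1670 = 8041 km. Period T = 2π√(a³/μ) = 2π√(8041³/398600) = 7175.9 s = 119.60 min.
Orbits per sidereal day = 86166 / 7175.9 = 12.008.

12.01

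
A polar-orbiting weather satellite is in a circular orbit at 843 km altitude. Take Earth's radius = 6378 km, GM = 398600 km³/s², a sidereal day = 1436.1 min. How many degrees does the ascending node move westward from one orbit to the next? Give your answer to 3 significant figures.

Semi-major axis a = 6378 + 843 = 7221 km. Period T = 2π√(a³/μ) = 2π√(7221³/398600) = 6106.7 s = 101.78 min.
During one orbit Earth rotates (6106.7 / 86166) × 360° = 25.51°.

25.5°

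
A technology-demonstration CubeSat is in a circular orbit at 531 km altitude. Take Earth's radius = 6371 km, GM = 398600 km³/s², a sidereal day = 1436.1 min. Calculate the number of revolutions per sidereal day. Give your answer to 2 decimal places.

Semi-major axis a = 6371 + 531 = 6902 km. Period T = 2π√(a³/μ) = 2π√(6902³/398600) = 5706.6 s = 95.11 min.
Orbits per sidereal day = 86166 / 5706.6 = 15.099.

15.10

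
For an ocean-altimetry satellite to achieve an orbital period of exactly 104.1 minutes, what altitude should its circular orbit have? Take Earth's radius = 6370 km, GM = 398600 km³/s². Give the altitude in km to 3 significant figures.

T = 104.1 min = 6246.0 s.
From T = 2π√(a³/μ): a = (μ T²/4π²)^(1/3) = (398600 × 6246.0² / 4π²)^(1/3) = 7330 km.
Altitude h = a − R = 7330 − 6370 = 960 km.

960 km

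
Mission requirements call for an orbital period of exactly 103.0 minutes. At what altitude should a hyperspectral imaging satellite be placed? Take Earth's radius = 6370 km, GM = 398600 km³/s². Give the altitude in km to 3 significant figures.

909 km

T = 103.0 min = 6180.0 s.
From T = 2π√(a³/μ): a = (μ T²/4π²)^(1/3) = (398600 × 6180.0² / 4π²)^(1/3) = 7279 km.
Altitude h = a − R = 7279 − 6370 = 909 km.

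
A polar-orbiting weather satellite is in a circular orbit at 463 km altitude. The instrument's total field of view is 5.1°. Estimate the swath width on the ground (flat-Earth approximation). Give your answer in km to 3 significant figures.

Half-angle = 5.1°/2 = 2.55°.
Swath width ≈ 2h·tan(θ/2) = 2 × 463 × tan(2.55°) = 41.2 km.

41.2 km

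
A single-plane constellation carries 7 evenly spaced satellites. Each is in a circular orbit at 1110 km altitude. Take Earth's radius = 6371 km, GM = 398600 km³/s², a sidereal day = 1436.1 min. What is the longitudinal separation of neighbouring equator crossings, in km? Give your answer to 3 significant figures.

427 km

Semi-major axis a = 6371 + 1110 = 7481 km. Period T = 2π√(a³/μ) = 2π√(7481³/398600) = 6439.5 s = 107.32 min.
Single-satellite node shift = (6439.5/86166) × 360° = 26.90°.
With 7 satellites evenly phased, successive equator crossings are 26.90/7 = 3.843° apart.
That is 3.843 × 111.2 = 427 km at the equator.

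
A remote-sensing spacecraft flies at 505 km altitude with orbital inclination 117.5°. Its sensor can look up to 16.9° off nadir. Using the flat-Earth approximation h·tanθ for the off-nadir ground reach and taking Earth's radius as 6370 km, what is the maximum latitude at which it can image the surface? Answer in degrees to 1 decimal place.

Retrograde orbit: the ground track reaches ±(180° − i) = ±(180 − 117.5) = ±62.5°.
Sensor half-swath on the ground ≈ 505·tan(16.9°) = 153 km = 1.38° of latitude.
Maximum observable latitude ≈ 62.5 + 1.38 = 63.9°.

63.9°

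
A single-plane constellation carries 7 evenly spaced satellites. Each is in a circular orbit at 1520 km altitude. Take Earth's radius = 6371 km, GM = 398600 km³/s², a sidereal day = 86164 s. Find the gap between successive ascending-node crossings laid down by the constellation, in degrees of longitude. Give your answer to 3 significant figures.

4.16°

Semi-major axis a = 6371 + 1520 = 7891 km. Period T = 2π√(a³/μ) = 2π√(7891³/398600) = 6976.0 s = 116.27 min.
Single-satellite node shift = (6976.0/86164) × 360° = 29.15°.
With 7 satellites evenly phased, successive equator crossings are 29.15/7 = 4.164° apart.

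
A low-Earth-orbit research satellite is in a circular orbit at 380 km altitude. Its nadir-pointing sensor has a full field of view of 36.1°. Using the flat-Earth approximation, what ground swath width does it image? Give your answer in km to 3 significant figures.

248 km

Half-angle = 36.1°/2 = 18.05°.
Swath width ≈ 2h·tan(θ/2) = 2 × 380 × tan(18.05°) = 247.7 km.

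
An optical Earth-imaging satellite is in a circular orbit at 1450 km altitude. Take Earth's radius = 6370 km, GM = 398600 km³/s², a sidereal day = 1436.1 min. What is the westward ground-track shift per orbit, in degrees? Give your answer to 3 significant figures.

28.8°

Semi-major axis a = 6370 + 1450 = 7820 km. Period T = 2π√(a³/μ) = 2π√(7820³/398600) = 6882.1 s = 114.70 min.
During one orbit Earth rotates (6882.1 / 86166) × 360° = 28.75°.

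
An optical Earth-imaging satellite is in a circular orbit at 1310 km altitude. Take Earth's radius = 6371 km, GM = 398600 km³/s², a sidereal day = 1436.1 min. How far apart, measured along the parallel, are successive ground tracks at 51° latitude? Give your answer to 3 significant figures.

Semi-major axis a = 6371 + 1310 = 7681 km. Period T = 2π√(a³/μ) = 2π√(7681³/398600) = 6699.4 s = 111.66 min.
Node shift per orbit = (6699.4/86166) × 360° = 27.99°.
Equatorial spacing = 27.99 × 111.2 km/° = 3112 km.
At 51° latitude, spacing = 3112 × cos(51°) = 1959 km.

1960 km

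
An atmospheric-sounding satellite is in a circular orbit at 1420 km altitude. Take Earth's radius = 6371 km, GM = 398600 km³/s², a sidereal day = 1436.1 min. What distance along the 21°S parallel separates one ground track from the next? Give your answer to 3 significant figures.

Semi-major axis a = 6371 + 1420 = 7791 km. Period T = 2π√(a³/μ) = 2π√(7791³/398600) = 6843.9 s = 114.06 min.
Node shift per orbit = (6843.9/86166) × 360° = 28.59°.
Equatorial spacing = 28.59 × 111.2 km/° = 3179 km.
At 21° latitude, spacing = 3179 × cos(21°) = 2968 km.

2970 km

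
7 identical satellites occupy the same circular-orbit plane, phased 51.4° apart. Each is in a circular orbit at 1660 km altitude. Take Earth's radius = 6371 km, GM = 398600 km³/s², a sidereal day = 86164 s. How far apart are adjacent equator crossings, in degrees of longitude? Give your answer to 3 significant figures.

4.28°

Semi-major axis a = 6371 + 1660 = 8031 km. Period T = 2π√(a³/μ) = 2π√(8031³/398600) = 7162.5 s = 119.38 min.
Single-satellite node shift = (7162.5/86164) × 360° = 29.93°.
With 7 satellites evenly phased, successive equator crossings are 29.93/7 = 4.275° apart.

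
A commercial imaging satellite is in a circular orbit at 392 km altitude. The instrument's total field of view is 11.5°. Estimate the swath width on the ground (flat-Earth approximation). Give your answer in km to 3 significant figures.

78.9 km

Half-angle = 11.5°/2 = 5.75°.
Swath width ≈ 2h·tan(θ/2) = 2 × 392 × tan(5.75°) = 78.9 km.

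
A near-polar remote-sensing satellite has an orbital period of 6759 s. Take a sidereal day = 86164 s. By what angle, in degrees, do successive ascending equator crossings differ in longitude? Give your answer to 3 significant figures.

During one orbit Earth rotates (6759.0 / 86164) × 360° = 28.24°.

28.2°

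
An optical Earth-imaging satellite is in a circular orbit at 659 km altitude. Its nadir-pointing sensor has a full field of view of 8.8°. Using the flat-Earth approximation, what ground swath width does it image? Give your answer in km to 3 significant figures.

101 km

Half-angle = 8.8°/2 = 4.4°.
Swath width ≈ 2h·tan(θ/2) = 2 × 659 × tan(4.4°) = 101.4 km.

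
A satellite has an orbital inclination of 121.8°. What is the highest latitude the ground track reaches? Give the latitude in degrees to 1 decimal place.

58.2°

Retrograde orbit: the ground track reaches ±(180° − i) = ±(180 − 121.8) = ±58.2°.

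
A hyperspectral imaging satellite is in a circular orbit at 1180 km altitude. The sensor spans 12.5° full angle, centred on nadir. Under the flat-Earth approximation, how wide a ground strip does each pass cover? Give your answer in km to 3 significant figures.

258 km

Half-angle = 12.5°/2 = 6.25°.
Swath width ≈ 2h·tan(θ/2) = 2 × 1180 × tan(6.25°) = 258.5 km.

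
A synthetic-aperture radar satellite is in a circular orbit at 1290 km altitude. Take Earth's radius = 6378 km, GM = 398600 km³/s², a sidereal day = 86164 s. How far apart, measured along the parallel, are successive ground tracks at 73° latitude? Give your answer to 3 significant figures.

909 km

Semi-major axis a = 6378 + 1290 = 7668 km. Period T = 2π√(a³/μ) = 2π√(7668³/398600) = 6682.4 s = 111.37 min.
Node shift per orbit = (6682.4/86164) × 360° = 27.92°.
Equatorial spacing = 27.92 × 111.3 km/° = 3108 km.
At 73° latitude, spacing = 3108 × cos(73°) = 909 km.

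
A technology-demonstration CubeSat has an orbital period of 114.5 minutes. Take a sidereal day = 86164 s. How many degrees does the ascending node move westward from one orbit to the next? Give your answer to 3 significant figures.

T = 114.5 min = 6870.0 s.
During one orbit Earth rotates (6870.0 / 86164) × 360° = 28.70°.

28.7°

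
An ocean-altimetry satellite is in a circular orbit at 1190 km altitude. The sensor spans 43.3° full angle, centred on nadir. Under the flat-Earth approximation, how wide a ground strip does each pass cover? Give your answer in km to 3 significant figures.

Half-angle = 43.3°/2 = 21.65°.
Swath width ≈ 2h·tan(θ/2) = 2 × 1190 × tan(21.65°) = 944.7 km.

945 km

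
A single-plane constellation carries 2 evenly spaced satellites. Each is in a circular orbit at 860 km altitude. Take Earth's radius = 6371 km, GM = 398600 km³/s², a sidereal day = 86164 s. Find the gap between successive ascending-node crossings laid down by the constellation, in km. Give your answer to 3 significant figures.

Semi-major axis a = 6371 + 860 = 7231 km. Period T = 2π√(a³/μ) = 2π√(7231³/398600) = 6119.4 s = 101.99 min.
Single-satellite node shift = (6119.4/86164) × 360° = 25.57°.
With 2 satellites evenly phased, successive equator crossings are 25.57/2 = 12.784° apart.
That is 12.784 × 111.2 = 1421 km at the equator.

1420 km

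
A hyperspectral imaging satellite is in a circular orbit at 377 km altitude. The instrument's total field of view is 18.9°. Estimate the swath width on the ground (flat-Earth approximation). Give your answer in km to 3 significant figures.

Half-angle = 18.9°/2 = 9.45°.
Swath width ≈ 2h·tan(θ/2) = 2 × 377 × tan(9.45°) = 125.5 km.

126 km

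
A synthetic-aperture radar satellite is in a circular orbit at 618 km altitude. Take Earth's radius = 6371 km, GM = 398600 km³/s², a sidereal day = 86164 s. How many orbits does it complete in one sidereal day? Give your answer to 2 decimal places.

14.82

Semi-major axis a = 6371 + 618 = 6989 km. Period T = 2π√(a³/μ) = 2π√(6989³/398600) = 5814.8 s = 96.91 min.
Orbits per sidereal day = 86164 / 5814.8 = 14.818.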